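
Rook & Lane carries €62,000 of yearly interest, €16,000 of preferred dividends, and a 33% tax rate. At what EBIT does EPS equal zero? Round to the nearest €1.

Preferred dividends are paid after tax, so their pre-tax equivalent is €16,000 ÷ (1 − 0.33) = €23,880.60.
EPS = 0 when EBIT covers interest plus the pre-tax preferred burden: €62,000 + €23,880.60 = €85,880.60.

€85,881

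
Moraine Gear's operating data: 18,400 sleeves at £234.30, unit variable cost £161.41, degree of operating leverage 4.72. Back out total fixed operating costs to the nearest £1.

£1,057,029

Contribution at this volume is 18,400 × £72.89 = £1,341,176.00.
Since DOL = CM ÷ EBIT, EBIT = £1,341,176.00 ÷ 4.72 = £284,147.46.
And FC = contribution − EBIT = £1,341,176.00 − £284,147.46 = £1,057,029.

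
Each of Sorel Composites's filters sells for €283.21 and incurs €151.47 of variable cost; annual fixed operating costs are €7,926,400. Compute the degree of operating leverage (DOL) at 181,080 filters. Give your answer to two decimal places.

Total contribution margin = 181,080 × €131.74 = €23,855,479.20.
Subtracting fixed costs: EBIT = €23,855,479.20 − €7,926,400 = €15,929,079.20.
DOL = contribution ÷ EBIT = €23,855,479.20 ÷ €15,929,079.20 = 1.4976.

1.50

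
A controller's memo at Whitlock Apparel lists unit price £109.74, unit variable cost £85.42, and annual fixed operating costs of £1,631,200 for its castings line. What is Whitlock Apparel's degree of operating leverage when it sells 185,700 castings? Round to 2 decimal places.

Total contribution margin = 185,700 × £24.32 = £4,516,224.00.
Subtracting fixed costs: EBIT = £4,516,224.00 − £1,631,200 = £2,885,024.00.
So DOL = total CM / EBIT = £4,516,224.00 / £2,885,024.00 = 1.5654.

1.57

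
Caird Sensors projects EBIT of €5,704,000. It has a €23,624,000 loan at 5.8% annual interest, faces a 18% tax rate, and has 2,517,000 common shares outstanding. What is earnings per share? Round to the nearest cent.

Pre-tax income = €5,704,000 − €1,370,192.00 = €4,333,808.00.
After tax at 18%: net income = €4,333,808.00 × 0.82 = €3,553,722.56.
EPS = €3,553,722.56 ÷ 2,517,000 = €1.41.

€1.41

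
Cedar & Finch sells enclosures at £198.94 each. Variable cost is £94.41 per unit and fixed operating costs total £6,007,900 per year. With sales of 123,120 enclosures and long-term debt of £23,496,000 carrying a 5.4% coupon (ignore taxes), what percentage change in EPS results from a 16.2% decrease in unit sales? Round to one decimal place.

Contribution at this volume is 123,120 × £104.53 = £12,869,733.60.
Subtracting fixed costs: EBIT = £12,869,733.60 − £6,007,900 = £6,861,833.60.
After interest of £1,268,784.00, pre-tax earnings = £5,593,049.60.
Degree of combined leverage = contribution ÷ (EBIT − I) = £12,869,733.60 ÷ £5,593,049.60 = 2.3010.
EPS therefore changes by 2.3010 × (-16.2%) = -37.3%.

-37.3%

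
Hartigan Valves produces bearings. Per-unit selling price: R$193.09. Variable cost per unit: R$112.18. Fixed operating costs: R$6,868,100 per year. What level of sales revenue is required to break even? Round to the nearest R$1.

R$16,390,575

CM per unit = R$193.09 − R$112.18 = R$80.91; CM ratio = R$80.91 / R$193.09 = 0.4190.
Break-even revenue = fixed costs × price ÷ CM = R$6,868,100 × R$193.09 ÷ R$80.91 = R$16,390,575.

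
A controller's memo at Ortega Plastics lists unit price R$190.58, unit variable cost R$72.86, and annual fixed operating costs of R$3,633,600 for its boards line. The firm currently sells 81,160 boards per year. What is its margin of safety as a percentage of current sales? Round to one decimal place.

Each unit contributes R$190.58 − R$72.86 = R$117.72. Break-even units = R$3,633,600 ÷ R$117.72 = 30,866.46; break-even revenue = 30,866.46 × R$190.58 = R$5,882,530.48.
Current sales = 81,160 × R$190.58 = R$15,467,472.80.
Margin of safety = (R$15,467,472.80 − R$5,882,530.48) ÷ R$15,467,472.80 = 62.0%.

62.0%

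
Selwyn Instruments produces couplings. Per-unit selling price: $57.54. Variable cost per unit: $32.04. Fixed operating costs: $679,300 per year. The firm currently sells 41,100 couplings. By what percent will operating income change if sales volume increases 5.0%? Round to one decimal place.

At 41,100 units, contribution = 41,100 × $25.50 = $1,048,050.00.
Subtracting fixed costs: EBIT = $1,048,050.00 − $679,300 = $368,750.00.
So DOL = total CM / EBIT = $1,048,050.00 / $368,750.00 = 2.8422.
Operating income changes by 2.8422 × +5.0% = +14.2%.

+14.2%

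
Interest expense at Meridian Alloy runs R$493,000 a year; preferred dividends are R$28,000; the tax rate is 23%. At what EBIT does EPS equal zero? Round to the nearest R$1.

Preferred dividends are paid after tax, so their pre-tax equivalent is R$28,000 ÷ (1 − 0.23) = R$36,363.64.
Financial break-even EBIT = interest + D_p ÷ (1 − t) = R$493,000 + R$36,363.64 = R$529,363.64.

R$529,364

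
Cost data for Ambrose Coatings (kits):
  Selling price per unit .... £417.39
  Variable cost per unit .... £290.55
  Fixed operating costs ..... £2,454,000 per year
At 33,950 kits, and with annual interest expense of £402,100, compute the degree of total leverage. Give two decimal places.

2.97

At 33,950 units, contribution = 33,950 × £126.84 = £4,306,218.00.
Subtracting fixed costs: EBIT = £4,306,218.00 − £2,454,000 = £1,852,218.00. Interest = £402,100.00.
DOL = £4,306,218.00 ÷ £1,852,218.00 = 2.3249; DFL = £1,852,218.00 ÷ £1,450,118.00 = 1.2773.
Combined leverage = 2.3249 × 1.2773 = 2.9696.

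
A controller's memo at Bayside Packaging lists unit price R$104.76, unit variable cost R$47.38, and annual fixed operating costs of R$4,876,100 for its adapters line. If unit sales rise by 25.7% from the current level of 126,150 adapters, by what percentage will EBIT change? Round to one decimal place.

+78.7%

Contribution at this volume is 126,150 × R$57.38 = R$7,238,487.00.
Operating income = contribution − fixed costs = R$7,238,487.00 − R$4,876,100 = R$2,362,387.00.
So DOL = total CM / EBIT = R$7,238,487.00 / R$2,362,387.00 = 3.0641.
Operating income changes by 3.0641 × +25.7% = +78.7%.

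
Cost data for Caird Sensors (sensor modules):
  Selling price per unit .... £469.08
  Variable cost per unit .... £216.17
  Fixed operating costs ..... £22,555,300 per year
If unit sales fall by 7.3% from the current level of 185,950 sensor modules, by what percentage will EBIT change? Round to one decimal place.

Contribution at this volume is 185,950 × £252.91 = £47,028,614.50.
Operating income = contribution − fixed costs = £47,028,614.50 − £22,555,300 = £24,473,314.50.
DOL = contribution ÷ EBIT = £47,028,614.50 ÷ £24,473,314.50 = 1.9216.
Operating income changes by 1.9216 × -7.3% = -14.0%.

-14.0%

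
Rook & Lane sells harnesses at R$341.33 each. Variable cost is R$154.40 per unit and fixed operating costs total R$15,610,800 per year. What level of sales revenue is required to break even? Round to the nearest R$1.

CM per unit = R$341.33 − R$154.40 = R$186.93; CM ratio = R$186.93 / R$341.33 = 0.5477.
Break-even revenue = fixed costs × price ÷ CM = R$15,610,800 × R$341.33 ÷ R$186.93 = R$28,504,972.

R$28,504,972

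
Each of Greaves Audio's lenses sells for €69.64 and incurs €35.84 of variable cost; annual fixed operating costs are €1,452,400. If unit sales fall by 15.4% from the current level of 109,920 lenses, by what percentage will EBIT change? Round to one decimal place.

Total contribution margin = 109,920 × €33.80 = €3,715,296.00.
Operating income = contribution − fixed costs = €3,715,296.00 − €1,452,400 = €2,262,896.00.
So DOL = total CM / EBIT = €3,715,296.00 / €2,262,896.00 = 1.6418.
%ΔEBIT = DOL × %ΔSales = 1.6418 × -15.4% = -25.3%.

-25.3%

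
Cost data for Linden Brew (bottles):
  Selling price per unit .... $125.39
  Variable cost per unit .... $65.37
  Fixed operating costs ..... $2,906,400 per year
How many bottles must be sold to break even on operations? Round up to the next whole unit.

Unit CM = price − variable cost = $125.39 − $65.37 = $60.02.
Units to break even: $2,906,400 ÷ $60.02 = 48,423.86, rounded up to 48,424.

48,424 bottles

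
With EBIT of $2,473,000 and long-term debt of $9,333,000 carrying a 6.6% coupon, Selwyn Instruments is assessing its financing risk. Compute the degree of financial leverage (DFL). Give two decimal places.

Interest = $615,978.00.
DFL = EBIT ÷ (EBIT − I) = $2,473,000 ÷ ($2,473,000 − $615,978.00) = $2,473,000 ÷ $1,857,022.00 = 1.3317.

1.33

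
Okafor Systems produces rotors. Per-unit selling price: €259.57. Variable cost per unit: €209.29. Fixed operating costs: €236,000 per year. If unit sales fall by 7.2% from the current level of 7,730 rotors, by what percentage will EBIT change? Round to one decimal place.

-18.3%

At 7,730 units, contribution = 7,730 × €50.28 = €388,664.40.
Subtracting fixed costs: EBIT = €388,664.40 − €236,000 = €152,664.40.
So DOL = total CM / EBIT = €388,664.40 / €152,664.40 = 2.5459.
So EBIT moves 2.5459 × (-7.2%) = -18.3%.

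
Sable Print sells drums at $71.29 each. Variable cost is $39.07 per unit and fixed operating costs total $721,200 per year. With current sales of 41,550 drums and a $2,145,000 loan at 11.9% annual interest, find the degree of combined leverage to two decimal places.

3.70

At 41,550 units, contribution = 41,550 × $32.22 = $1,338,741.00.
Subtracting fixed costs: EBIT = $1,338,741.00 − $721,200 = $617,541.00. Interest = $255,255.00.
DOL = $1,338,741.00 ÷ $617,541.00 = 2.1679; DFL = $617,541.00 ÷ $362,286.00 = 1.7046.
Combined leverage = 2.1679 × 1.7046 = 3.6954.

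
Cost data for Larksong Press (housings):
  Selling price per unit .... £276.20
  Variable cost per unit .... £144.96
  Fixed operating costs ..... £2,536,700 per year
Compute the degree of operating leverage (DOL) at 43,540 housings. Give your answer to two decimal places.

1.80

At 43,540 units, contribution = 43,540 × £131.24 = £5,714,189.60.
Operating income = contribution − fixed costs = £5,714,189.60 − £2,536,700 = £3,177,489.60.
So DOL = total CM / EBIT = £5,714,189.60 / £3,177,489.60 = 1.7983.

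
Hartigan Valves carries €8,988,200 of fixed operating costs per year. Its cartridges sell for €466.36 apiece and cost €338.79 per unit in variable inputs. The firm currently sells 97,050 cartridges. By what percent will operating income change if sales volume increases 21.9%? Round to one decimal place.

+79.9%

Contribution at this volume is 97,050 × €127.57 = €12,380,668.50.
Operating income = contribution − fixed costs = €12,380,668.50 − €8,988,200 = €3,392,468.50.
Degree of operating leverage = €12,380,668.50 / €3,392,468.50 = 3.6495.
%ΔEBIT = DOL × %ΔSales = 3.6495 × +21.9% = +79.9%.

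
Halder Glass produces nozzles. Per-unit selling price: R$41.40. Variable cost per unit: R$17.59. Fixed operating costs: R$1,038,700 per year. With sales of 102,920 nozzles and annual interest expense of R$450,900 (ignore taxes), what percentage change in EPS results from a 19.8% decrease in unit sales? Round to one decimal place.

-50.5%

Contribution at this volume is 102,920 × R$23.81 = R$2,450,525.20.
EBIT = R$2,450,525.20 − R$1,038,700 = R$1,411,825.20.
After interest of R$450,900.00, pre-tax earnings = R$960,925.20.
DCL = total CM / (EBIT − I) = R$2,450,525.20 / R$960,925.20 = 2.5502.
EPS therefore changes by 2.5502 × (-19.8%) = -50.5%.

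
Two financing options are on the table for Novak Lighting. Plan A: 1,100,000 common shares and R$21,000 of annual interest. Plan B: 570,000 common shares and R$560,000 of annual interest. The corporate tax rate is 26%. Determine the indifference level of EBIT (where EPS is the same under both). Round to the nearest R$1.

Set EPS_A = EPS_B: (EBIT − R$21,000)(1 − 0.26) ÷ 1,100,000 = (EBIT − R$560,000)(1 − 0.26) ÷ 570,000.
Cancelling (1 − t) and cross-multiplying: 570,000·(EBIT − 21,000) = 1,100,000·(EBIT − 560,000).
EBIT × (1,100,000 − 570,000) = 560,000 × 1,100,000 − 21,000 × 570,000 = 604,030,000,000, so EBIT = 604,030,000,000 ÷ 530,000 = 1,139,679.25.

R$1,139,679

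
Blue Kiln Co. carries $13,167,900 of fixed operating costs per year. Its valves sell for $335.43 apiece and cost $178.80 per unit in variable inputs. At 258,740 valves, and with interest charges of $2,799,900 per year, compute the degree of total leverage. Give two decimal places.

Contribution at this volume is 258,740 × $156.63 = $40,526,446.20.
Operating income = contribution − fixed costs = $40,526,446.20 − $13,167,900 = $27,358,546.20. Interest = $2,799,900.00, so EBIT − I = $24,558,646.20.
Degree of total leverage = total CM / (EBIT − interest) = $40,526,446.20 / $24,558,646.20 = 1.6502.

1.65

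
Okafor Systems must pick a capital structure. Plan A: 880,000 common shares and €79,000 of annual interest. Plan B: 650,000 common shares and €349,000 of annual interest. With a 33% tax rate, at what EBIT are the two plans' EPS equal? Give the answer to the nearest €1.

Set EPS_A = EPS_B: (EBIT − €79,000)(1 − 0.33) ÷ 880,000 = (EBIT − €349,000)(1 − 0.33) ÷ 650,000.
The (1 − t) factor cancels: (EBIT − 79,000) × 650,000 = (EBIT − 349,000) × 880,000.
Solving, EBIT = (349,000·880,000 − 79,000·650,000) / (880,000 − 650,000) = 255,770,000,000 / 230,000 = 1,112,043.48.

€1,112,043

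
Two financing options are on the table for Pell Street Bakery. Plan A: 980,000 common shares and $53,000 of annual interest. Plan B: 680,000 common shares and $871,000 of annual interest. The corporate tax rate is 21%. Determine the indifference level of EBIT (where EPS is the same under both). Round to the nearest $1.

At indifference, (EBIT − 53,000)(1 − t)/980,000 = (EBIT − 871,000)(1 − t)/680,000.
Cancelling (1 − t) and cross-multiplying: 680,000·(EBIT − 53,000) = 980,000·(EBIT − 871,000).
EBIT × (980,000 − 680,000) = 871,000 × 980,000 − 53,000 × 680,000 = 817,540,000,000, so EBIT = 817,540,000,000 ÷ 300,000 = 2,725,133.33.

$2,725,133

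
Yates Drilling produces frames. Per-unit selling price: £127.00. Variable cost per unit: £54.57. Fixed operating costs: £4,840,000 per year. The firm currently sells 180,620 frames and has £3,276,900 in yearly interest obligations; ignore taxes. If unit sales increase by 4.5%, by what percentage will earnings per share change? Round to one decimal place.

+11.9%

At 180,620 units, contribution = 180,620 × £72.43 = £13,082,306.60.
EBIT = £13,082,306.60 − £4,840,000 = £8,242,306.60.
After interest of £3,276,900.00, pre-tax earnings = £4,965,406.60.
Degree of combined leverage = contribution ÷ (EBIT − I) = £13,082,306.60 ÷ £4,965,406.60 = 2.6347.
%ΔEPS = DCL × %ΔSales = 2.6347 × +4.5% = +11.9%.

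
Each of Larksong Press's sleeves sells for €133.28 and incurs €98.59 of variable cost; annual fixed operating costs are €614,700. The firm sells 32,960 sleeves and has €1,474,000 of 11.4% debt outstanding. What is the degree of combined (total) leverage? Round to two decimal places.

3.17

At 32,960 units, contribution = 32,960 × €34.69 = €1,143,382.40.
EBIT = €1,143,382.40 − €614,700 = €528,682.40. Interest = €168,036.00.
DOL = €1,143,382.40 ÷ €528,682.40 = 2.1627; DFL = €528,682.40 ÷ €360,646.40 = 1.4659.
DCL = DOL × DFL = 2.1627 × 1.4659 = 3.1703.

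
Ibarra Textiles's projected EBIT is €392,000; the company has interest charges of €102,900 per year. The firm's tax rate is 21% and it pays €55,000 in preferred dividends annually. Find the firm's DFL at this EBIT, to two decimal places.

Interest = €102,900.00.
Pre-tax preferred-dividend burden = €55,000 ÷ (1 − 0.21) = €69,620.25.
DFL = EBIT ÷ [EBIT − I − D_p/(1−t)] = €392,000 ÷ [€392,000 − €102,900.00 − €69,620.25] = €392,000 ÷ €219,479.75 = 1.7860.

1.79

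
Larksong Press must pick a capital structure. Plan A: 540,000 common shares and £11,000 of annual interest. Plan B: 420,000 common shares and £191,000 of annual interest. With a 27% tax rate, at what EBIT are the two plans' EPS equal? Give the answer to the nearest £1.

Set EPS_A = EPS_B: (EBIT − £11,000)(1 − 0.27) ÷ 540,000 = (EBIT − £191,000)(1 − 0.27) ÷ 420,000.
The (1 − t) factor cancels: (EBIT − 11,000) × 420,000 = (EBIT − 191,000) × 540,000.
EBIT × (540,000 − 420,000) = 191,000 × 540,000 − 11,000 × 420,000 = 98,520,000,000, so EBIT = 98,520,000,000 ÷ 120,000 = 821,000.00.

£821,000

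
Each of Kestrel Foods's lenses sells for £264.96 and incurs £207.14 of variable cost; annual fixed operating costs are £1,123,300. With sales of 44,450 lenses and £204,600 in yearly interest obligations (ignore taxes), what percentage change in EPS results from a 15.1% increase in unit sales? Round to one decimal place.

At 44,450 units, contribution = 44,450 × £57.82 = £2,570,099.00.
Subtracting fixed costs: EBIT = £2,570,099.00 − £1,123,300 = £1,446,799.00.
After interest of £204,600.00, pre-tax earnings = £1,242,199.00.
Degree of combined leverage = contribution ÷ (EBIT − I) = £2,570,099.00 ÷ £1,242,199.00 = 2.0690.
%ΔEPS = DCL × %ΔSales = 2.0690 × +15.1% = +31.2%.

+31.2%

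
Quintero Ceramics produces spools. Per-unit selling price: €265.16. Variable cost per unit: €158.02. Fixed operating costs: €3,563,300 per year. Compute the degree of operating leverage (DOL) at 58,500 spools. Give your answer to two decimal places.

2.32

Contribution at this volume is 58,500 × €107.14 = €6,267,690.00.
Subtracting fixed costs: EBIT = €6,267,690.00 − €3,563,300 = €2,704,390.00.
So DOL = total CM / EBIT = €6,267,690.00 / €2,704,390.00 = 2.3176.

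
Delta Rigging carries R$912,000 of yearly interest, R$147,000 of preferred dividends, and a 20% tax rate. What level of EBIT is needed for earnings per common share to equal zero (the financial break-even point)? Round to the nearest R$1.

R$1,095,750

Preferred dividends are paid after tax, so their pre-tax equivalent is R$147,000 ÷ (1 − 0.20) = R$183,750.00.
EPS = 0 when EBIT covers interest plus the pre-tax preferred burden: R$912,000 + R$183,750.00 = R$1,095,750.00.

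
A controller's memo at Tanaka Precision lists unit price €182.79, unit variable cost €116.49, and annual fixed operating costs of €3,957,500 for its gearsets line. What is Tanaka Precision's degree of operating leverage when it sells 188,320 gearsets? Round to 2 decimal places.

At 188,320 units, contribution = 188,320 × €66.30 = €12,485,616.00.
EBIT = €12,485,616.00 − €3,957,500 = €8,528,116.00.
So DOL = total CM / EBIT = €12,485,616.00 / €8,528,116.00 = 1.4641.

1.46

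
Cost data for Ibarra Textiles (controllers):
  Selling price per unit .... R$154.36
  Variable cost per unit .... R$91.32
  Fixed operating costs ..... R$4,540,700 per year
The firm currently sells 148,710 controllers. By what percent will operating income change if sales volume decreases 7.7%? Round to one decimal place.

Total contribution margin = 148,710 × R$63.04 = R$9,374,678.40.
Subtracting fixed costs: EBIT = R$9,374,678.40 − R$4,540,700 = R$4,833,978.40.
DOL = contribution ÷ EBIT = R$9,374,678.40 ÷ R$4,833,978.40 = 1.9393.
%ΔEBIT = DOL × %ΔSales = 1.9393 × -7.7% = -14.9%.

-14.9%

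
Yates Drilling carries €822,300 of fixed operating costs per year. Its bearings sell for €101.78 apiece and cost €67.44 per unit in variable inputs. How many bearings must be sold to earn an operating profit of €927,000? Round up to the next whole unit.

Each unit contributes €101.78 − €67.44 = €34.34.
Need Q such that Q × €34.34 − €822,300 = €927,000, i.e. Q = €1,749,300 / €34.34 = 50,940.59 → 50,941.

50,941 bearings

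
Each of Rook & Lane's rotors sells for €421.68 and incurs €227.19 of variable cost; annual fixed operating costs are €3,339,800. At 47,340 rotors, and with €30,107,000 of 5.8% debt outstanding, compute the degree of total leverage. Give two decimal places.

2.23

Total contribution margin = 47,340 × €194.49 = €9,207,156.60.
Operating income = contribution − fixed costs = €9,207,156.60 − €3,339,800 = €5,867,356.60. Interest = €1,746,206.00.
DOL = €9,207,156.60 ÷ €5,867,356.60 = 1.5692; DFL = €5,867,356.60 ÷ €4,121,150.60 = 1.4237.
DCL = DOL × DFL = 1.5692 × 1.4237 = 2.2341.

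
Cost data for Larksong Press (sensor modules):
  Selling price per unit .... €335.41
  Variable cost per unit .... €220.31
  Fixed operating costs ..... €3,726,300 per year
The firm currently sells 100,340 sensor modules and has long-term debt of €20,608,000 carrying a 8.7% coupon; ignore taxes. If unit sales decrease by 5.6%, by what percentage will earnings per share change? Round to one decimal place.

-10.7%

At 100,340 units, contribution = 100,340 × €115.10 = €11,549,134.00.
EBIT = €11,549,134.00 − €3,726,300 = €7,822,834.00.
After interest of €1,792,896.00, pre-tax earnings = €6,029,938.00.
Degree of combined leverage = contribution ÷ (EBIT − I) = €11,549,134.00 ÷ €6,029,938.00 = 1.9153.
%ΔEPS = DCL × %ΔSales = 1.9153 × -5.6% = -10.7%.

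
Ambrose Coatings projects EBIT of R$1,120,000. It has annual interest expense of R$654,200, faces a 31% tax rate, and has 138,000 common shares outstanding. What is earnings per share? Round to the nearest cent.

R$2.33

Interest = R$654,200.00, so EBT = R$1,120,000 − R$654,200.00 = R$465,800.00.
Net income = R$465,800.00 × (1 − 0.31) = R$321,402.00.
Per share: R$321,402.00 / 138,000 shares = R$2.33.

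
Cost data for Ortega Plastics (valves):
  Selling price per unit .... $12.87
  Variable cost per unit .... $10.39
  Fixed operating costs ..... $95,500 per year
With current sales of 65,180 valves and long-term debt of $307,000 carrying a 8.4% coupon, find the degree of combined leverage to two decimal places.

4.01

At 65,180 units, contribution = 65,180 × $2.48 = $161,646.40.
Operating income = contribution − fixed costs = $161,646.40 − $95,500 = $66,146.40. Interest = $25,788.00, so EBIT − I = $40,358.40.
DCL = contribution ÷ (EBIT − I) = $161,646.40 ÷ $40,358.40 = 4.0053.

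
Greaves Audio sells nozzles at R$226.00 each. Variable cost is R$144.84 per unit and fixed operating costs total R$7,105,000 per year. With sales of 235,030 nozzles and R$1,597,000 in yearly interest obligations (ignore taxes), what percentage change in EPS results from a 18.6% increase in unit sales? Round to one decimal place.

Contribution at this volume is 235,030 × R$81.16 = R$19,075,034.80.
Operating income = contribution − fixed costs = R$19,075,034.80 − R$7,105,000 = R$11,970,034.80.
Interest = R$1,597,000.00, so EBIT − I = R$10,373,034.80.
Degree of combined leverage = contribution ÷ (EBIT − I) = R$19,075,034.80 ÷ R$10,373,034.80 = 1.8389.
EPS therefore changes by 1.8389 × (+18.6%) = +34.2%.

+34.2%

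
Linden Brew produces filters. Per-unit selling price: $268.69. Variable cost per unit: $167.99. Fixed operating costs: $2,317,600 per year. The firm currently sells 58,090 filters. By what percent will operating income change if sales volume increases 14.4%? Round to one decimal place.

+23.8%

Contribution at this volume is 58,090 × $100.70 = $5,849,663.00.
Subtracting fixed costs: EBIT = $5,849,663.00 − $2,317,600 = $3,532,063.00.
So DOL = total CM / EBIT = $5,849,663.00 / $3,532,063.00 = 1.6562.
So EBIT moves 1.6562 × (+14.4%) = +23.8%.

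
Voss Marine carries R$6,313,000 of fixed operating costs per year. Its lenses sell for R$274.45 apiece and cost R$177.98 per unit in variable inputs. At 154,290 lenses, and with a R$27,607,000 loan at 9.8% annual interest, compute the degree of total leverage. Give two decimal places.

Contribution at this volume is 154,290 × R$96.47 = R$14,884,356.30.
Operating income = contribution − fixed costs = R$14,884,356.30 − R$6,313,000 = R$8,571,356.30. Interest = R$2,705,486.00.
DOL = R$14,884,356.30 ÷ R$8,571,356.30 = 1.7365; DFL = R$8,571,356.30 ÷ R$5,865,870.30 = 1.4612.
DCL = DOL × DFL = 1.7365 × 1.4612 = 2.5374.

2.54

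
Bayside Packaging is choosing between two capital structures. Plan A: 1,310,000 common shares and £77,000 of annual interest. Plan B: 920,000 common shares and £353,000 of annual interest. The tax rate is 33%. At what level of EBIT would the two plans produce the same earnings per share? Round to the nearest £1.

£1,004,077

At indifference, (EBIT − 77,000)(1 − t)/1,310,000 = (EBIT − 353,000)(1 − t)/920,000.
Cancelling (1 − t) and cross-multiplying: 920,000·(EBIT − 77,000) = 1,310,000·(EBIT − 353,000).
Solving, EBIT = (353,000·1,310,000 − 77,000·920,000) / (1,310,000 − 920,000) = 391,590,000,000 / 390,000 = 1,004,076.92.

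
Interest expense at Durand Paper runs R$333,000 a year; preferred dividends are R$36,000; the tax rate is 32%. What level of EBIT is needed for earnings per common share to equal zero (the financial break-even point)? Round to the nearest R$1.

Preferred dividends are paid after tax, so their pre-tax equivalent is R$36,000 ÷ (1 − 0.32) = R$52,941.18.
EPS = 0 when EBIT covers interest plus the pre-tax preferred burden: R$333,000 + R$52,941.18 = R$385,941.18.

R$385,941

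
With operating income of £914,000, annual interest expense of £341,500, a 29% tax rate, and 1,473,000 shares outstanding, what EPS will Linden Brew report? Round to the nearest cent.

Interest = £341,500.00, so EBT = £914,000 − £341,500.00 = £572,500.00.
After tax at 29%: net income = £572,500.00 × 0.71 = £406,475.00.
Per share: £406,475.00 / 1,473,000 shares = £0.28.

£0.28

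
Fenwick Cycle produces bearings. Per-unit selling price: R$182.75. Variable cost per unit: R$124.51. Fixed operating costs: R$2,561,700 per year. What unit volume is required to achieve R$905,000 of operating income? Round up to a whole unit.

59,525 bearings

Unit CM = price − variable cost = R$182.75 − R$124.51 = R$58.24.
Need Q such that Q × R$58.24 − R$2,561,700 = R$905,000, i.e. Q = R$3,466,700 / R$58.24 = 59,524.38 → 59,525.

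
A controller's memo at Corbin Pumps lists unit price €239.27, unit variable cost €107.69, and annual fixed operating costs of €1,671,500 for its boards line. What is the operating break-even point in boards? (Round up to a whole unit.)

Unit CM = price − variable cost = €239.27 − €107.69 = €131.58.
Break-even Q = €1,671,500 / €131.58 = 12,703.30 → 12,704 boards.

12,704 boards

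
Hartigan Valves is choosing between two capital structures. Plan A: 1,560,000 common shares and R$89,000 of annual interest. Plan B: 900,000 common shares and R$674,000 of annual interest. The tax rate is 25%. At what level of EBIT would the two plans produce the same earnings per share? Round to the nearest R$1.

R$1,471,727

At indifference, (EBIT − 89,000)(1 − t)/1,560,000 = (EBIT − 674,000)(1 − t)/900,000.
Cancelling (1 − t) and cross-multiplying: 900,000·(EBIT − 89,000) = 1,560,000·(EBIT − 674,000).
EBIT × (1,560,000 − 900,000) = 674,000 × 1,560,000 − 89,000 × 900,000 = 971,340,000,000, so EBIT = 971,340,000,000 ÷ 660,000 = 1,471,727.27.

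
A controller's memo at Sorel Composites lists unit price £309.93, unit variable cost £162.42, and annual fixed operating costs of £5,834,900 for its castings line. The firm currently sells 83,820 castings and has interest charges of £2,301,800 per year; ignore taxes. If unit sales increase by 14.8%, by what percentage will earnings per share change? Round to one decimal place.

At 83,820 units, contribution = 83,820 × £147.51 = £12,364,288.20.
EBIT = £12,364,288.20 − £5,834,900 = £6,529,388.20.
After interest of £2,301,800.00, pre-tax earnings = £4,227,588.20.
DCL = total CM / (EBIT − I) = £12,364,288.20 / £4,227,588.20 = 2.9247.
%ΔEPS = DCL × %ΔSales = 2.9247 × +14.8% = +43.3%.

+43.3%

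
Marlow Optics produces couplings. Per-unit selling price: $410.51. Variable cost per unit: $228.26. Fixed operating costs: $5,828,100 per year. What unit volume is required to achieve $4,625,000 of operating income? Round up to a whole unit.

Contribution margin per unit = $410.51 − $228.26 = $182.25.
Units = (FC + target) / CM = ($5,828,100 + $4,625,000) / $182.25 = 57,355.83, so 57,356 couplings.

57,356 couplings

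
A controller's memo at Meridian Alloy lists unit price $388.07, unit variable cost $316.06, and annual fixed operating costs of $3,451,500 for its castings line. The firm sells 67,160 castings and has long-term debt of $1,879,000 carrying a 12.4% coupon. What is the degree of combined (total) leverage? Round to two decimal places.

4.20

Total contribution margin = 67,160 × $72.01 = $4,836,191.60.
Subtracting fixed costs: EBIT = $4,836,191.60 − $3,451,500 = $1,384,691.60. Interest = $232,996.00, so EBIT − I = $1,151,695.60.
DCL = contribution ÷ (EBIT − I) = $4,836,191.60 ÷ $1,151,695.60 = 4.1992.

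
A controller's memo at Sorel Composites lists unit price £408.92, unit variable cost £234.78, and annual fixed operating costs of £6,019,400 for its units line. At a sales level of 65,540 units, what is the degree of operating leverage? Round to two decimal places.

2.12

At 65,540 units, contribution = 65,540 × £174.14 = £11,413,135.60.
Operating income = contribution − fixed costs = £11,413,135.60 − £6,019,400 = £5,393,735.60.
Degree of operating leverage = £11,413,135.60 / £5,393,735.60 = 2.1160.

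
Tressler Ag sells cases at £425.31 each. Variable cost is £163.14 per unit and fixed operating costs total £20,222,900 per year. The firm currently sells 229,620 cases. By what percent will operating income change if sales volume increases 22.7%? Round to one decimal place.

+34.2%

At 229,620 units, contribution = 229,620 × £262.17 = £60,199,475.40.
Subtracting fixed costs: EBIT = £60,199,475.40 − £20,222,900 = £39,976,575.40.
So DOL = total CM / EBIT = £60,199,475.40 / £39,976,575.40 = 1.5059.
Operating income changes by 1.5059 × +22.7% = +34.2%.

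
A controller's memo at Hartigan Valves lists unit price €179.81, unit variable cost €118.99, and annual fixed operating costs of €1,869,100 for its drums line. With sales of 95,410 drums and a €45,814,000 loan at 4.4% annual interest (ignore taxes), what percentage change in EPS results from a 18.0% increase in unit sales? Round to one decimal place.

+54.5%

Contribution at this volume is 95,410 × €60.82 = €5,802,836.20.
EBIT = €5,802,836.20 − €1,869,100 = €3,933,736.20.
Interest = €2,015,816.00, so EBIT − I = €1,917,920.20.
DCL = total CM / (EBIT − I) = €5,802,836.20 / €1,917,920.20 = 3.0256.
EPS therefore changes by 3.0256 × (+18.0%) = +54.5%.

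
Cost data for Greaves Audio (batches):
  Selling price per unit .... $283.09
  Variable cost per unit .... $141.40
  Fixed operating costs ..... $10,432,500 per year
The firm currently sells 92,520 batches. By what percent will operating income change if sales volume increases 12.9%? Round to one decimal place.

Contribution at this volume is 92,520 × $141.69 = $13,109,158.80.
Subtracting fixed costs: EBIT = $13,109,158.80 − $10,432,500 = $2,676,658.80.
DOL = contribution ÷ EBIT = $13,109,158.80 ÷ $2,676,658.80 = 4.8976.
%ΔEBIT = DOL × %ΔSales = 4.8976 × +12.9% = +63.2%.

+63.2%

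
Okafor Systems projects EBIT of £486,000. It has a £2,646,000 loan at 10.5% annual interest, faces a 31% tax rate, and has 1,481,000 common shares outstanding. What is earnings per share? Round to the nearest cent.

£0.10

Interest = £277,830.00, so EBT = £486,000 − £277,830.00 = £208,170.00.
After tax at 31%: net income = £208,170.00 × 0.69 = £143,637.30.
Per share: £143,637.30 / 1,481,000 shares = £0.10.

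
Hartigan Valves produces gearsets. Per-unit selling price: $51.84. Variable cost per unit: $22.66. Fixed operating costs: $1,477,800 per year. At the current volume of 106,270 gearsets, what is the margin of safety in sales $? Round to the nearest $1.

$2,883,637

Contribution margin per unit = $51.84 − $22.66 = $29.18. Break-even units = $1,477,800 ÷ $29.18 = 50,644.28; break-even revenue = 50,644.28 × $51.84 = $2,625,399.31.
Actual sales revenue = 106,270 × $51.84 = $5,509,036.80.
Margin of safety = $5,509,036.80 − $2,625,399.31 = $2,883,637.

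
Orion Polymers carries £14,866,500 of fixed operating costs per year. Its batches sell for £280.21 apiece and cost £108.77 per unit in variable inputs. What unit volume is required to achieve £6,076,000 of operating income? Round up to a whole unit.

122,157 batches

Contribution margin per unit = £280.21 − £108.77 = £171.44.
Required volume = (fixed costs + target profit) ÷ CM = (£14,866,500 + £6,076,000) ÷ £171.44 = 122,156.44, so 122,157 batches.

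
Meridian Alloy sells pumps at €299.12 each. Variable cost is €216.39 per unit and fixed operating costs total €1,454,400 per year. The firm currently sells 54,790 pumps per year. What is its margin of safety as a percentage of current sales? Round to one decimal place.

Contribution margin per unit = €299.12 − €216.39 = €82.73. Break-even units = €1,454,400 ÷ €82.73 = 17,580.08; break-even revenue = 17,580.08 × €299.12 = €5,258,553.46.
Actual sales revenue = 54,790 × €299.12 = €16,388,784.80.
Margin of safety = (€16,388,784.80 − €5,258,553.46) ÷ €16,388,784.80 = 67.9%.

67.9%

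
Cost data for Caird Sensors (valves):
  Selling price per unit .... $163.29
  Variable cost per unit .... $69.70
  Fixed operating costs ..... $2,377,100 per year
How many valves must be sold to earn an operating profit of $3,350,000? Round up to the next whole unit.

61,194 valves

Unit CM = price − variable cost = $163.29 − $69.70 = $93.59.
Units = (FC + target) / CM = ($2,377,100 + $3,350,000) / $93.59 = 61,193.50, so 61,194 valves.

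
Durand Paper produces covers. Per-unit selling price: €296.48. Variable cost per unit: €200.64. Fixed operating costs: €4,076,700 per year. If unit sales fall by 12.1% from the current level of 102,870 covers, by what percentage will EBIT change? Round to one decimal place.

Contribution at this volume is 102,870 × €95.84 = €9,859,060.80.
Operating income = contribution − fixed costs = €9,859,060.80 − €4,076,700 = €5,782,360.80.
So DOL = total CM / EBIT = €9,859,060.80 / €5,782,360.80 = 1.7050.
%ΔEBIT = DOL × %ΔSales = 1.7050 × -12.1% = -20.6%.

-20.6%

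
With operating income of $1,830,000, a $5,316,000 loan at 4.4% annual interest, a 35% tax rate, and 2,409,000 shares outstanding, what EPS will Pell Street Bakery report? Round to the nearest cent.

$0.43

Interest = $233,904.00, so EBT = $1,830,000 − $233,904.00 = $1,596,096.00.
Net income = $1,596,096.00 × (1 − 0.35) = $1,037,462.40.
Per share: $1,037,462.40 / 2,409,000 shares = $0.43.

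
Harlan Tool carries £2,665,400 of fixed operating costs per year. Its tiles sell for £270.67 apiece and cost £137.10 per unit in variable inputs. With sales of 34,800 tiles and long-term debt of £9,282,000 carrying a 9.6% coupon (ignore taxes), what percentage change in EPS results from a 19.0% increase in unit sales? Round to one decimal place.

Contribution at this volume is 34,800 × £133.57 = £4,648,236.00.
Operating income = contribution − fixed costs = £4,648,236.00 − £2,665,400 = £1,982,836.00.
After interest of £891,072.00, pre-tax earnings = £1,091,764.00.
DCL = total CM / (EBIT − I) = £4,648,236.00 / £1,091,764.00 = 4.2575.
%ΔEPS = DCL × %ΔSales = 4.2575 × +19.0% = +80.9%.

+80.9%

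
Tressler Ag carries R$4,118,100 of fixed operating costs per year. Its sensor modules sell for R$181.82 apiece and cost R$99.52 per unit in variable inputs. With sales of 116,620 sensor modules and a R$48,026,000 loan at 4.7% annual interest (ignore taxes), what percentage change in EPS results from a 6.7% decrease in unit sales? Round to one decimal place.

At 116,620 units, contribution = 116,620 × R$82.30 = R$9,597,826.00.
EBIT = R$9,597,826.00 − R$4,118,100 = R$5,479,726.00.
After interest of R$2,257,222.00, pre-tax earnings = R$3,222,504.00.
DCL = total CM / (EBIT − I) = R$9,597,826.00 / R$3,222,504.00 = 2.9784.
EPS therefore changes by 2.9784 × (-6.7%) = -20.0%.

-20.0%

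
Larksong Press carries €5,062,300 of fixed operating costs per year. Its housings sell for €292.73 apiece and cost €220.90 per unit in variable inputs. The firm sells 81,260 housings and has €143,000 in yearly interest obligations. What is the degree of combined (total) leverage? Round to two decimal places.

Contribution at this volume is 81,260 × €71.83 = €5,836,905.80.
Subtracting fixed costs: EBIT = €5,836,905.80 − €5,062,300 = €774,605.80. Interest = €143,000.00.
DOL = €5,836,905.80 ÷ €774,605.80 = 7.5353; DFL = €774,605.80 ÷ €631,605.80 = 1.2264.
DCL = DOL × DFL = 7.5353 × 1.2264 = 9.2413.

9.24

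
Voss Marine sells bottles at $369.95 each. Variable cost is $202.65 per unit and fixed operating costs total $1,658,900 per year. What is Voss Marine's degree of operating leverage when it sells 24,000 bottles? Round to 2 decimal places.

Total contribution margin = 24,000 × $167.30 = $4,015,200.00.
EBIT = $4,015,200.00 − $1,658,900 = $2,356,300.00.
So DOL = total CM / EBIT = $4,015,200.00 / $2,356,300.00 = 1.7040.

1.70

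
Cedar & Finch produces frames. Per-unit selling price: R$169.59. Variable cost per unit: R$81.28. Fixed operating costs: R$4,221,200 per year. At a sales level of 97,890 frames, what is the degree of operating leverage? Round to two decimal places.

1.95

Total contribution margin = 97,890 × R$88.31 = R$8,644,665.90.
Operating income = contribution − fixed costs = R$8,644,665.90 − R$4,221,200 = R$4,423,465.90.
DOL = contribution ÷ EBIT = R$8,644,665.90 ÷ R$4,423,465.90 = 1.9543.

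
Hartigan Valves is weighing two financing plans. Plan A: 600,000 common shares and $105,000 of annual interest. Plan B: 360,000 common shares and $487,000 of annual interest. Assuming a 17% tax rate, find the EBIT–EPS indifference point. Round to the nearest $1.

$1,060,000

At indifference, (EBIT − 105,000)(1 − t)/600,000 = (EBIT − 487,000)(1 − t)/360,000.
Cancelling (1 − t) and cross-multiplying: 360,000·(EBIT − 105,000) = 600,000·(EBIT − 487,000).
EBIT × (600,000 − 360,000) = 487,000 × 600,000 − 105,000 × 360,000 = 254,400,000,000, so EBIT = 254,400,000,000 ÷ 240,000 = 1,060,000.00.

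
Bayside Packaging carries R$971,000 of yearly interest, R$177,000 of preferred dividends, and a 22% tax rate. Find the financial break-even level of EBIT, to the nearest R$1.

Preferred dividends are paid after tax, so their pre-tax equivalent is R$177,000 ÷ (1 − 0.22) = R$226,923.08.
EPS = 0 when EBIT covers interest plus the pre-tax preferred burden: R$971,000 + R$226,923.08 = R$1,197,923.08.

R$1,197,923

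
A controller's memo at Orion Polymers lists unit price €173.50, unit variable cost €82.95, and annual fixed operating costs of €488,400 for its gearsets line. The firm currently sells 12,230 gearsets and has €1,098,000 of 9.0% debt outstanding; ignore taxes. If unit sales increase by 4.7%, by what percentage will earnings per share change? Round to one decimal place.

+10.0%

Total contribution margin = 12,230 × €90.55 = €1,107,426.50.
Operating income = contribution − fixed costs = €1,107,426.50 − €488,400 = €619,026.50.
Interest = €98,820.00, so EBIT − I = €520,206.50.
DCL = total CM / (EBIT − I) = €1,107,426.50 / €520,206.50 = 2.1288.
EPS therefore changes by 2.1288 × (+4.7%) = +10.0%.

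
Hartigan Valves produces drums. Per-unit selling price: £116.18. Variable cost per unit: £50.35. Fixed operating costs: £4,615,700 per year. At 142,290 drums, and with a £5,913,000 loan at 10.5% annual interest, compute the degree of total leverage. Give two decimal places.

2.27

At 142,290 units, contribution = 142,290 × £65.83 = £9,366,950.70.
EBIT = £9,366,950.70 − £4,615,700 = £4,751,250.70. Interest = £620,865.00.
DOL = £9,366,950.70 ÷ £4,751,250.70 = 1.9715; DFL = £4,751,250.70 ÷ £4,130,385.70 = 1.1503.
DCL = DOL × DFL = 1.9715 × 1.1503 = 2.2678.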